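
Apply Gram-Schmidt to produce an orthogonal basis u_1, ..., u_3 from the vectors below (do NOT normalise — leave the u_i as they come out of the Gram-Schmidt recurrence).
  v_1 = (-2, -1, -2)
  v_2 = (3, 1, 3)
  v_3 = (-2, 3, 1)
Orthogonal basis:
  u_1 = (-2, -1, -2)
  u_2 = (1/9, -4/9, 1/9)
  u_3 = (-3/2, 0, 3/2)

Apply the Gram-Schmidt recurrence
  u_1 = v_1
  u_i = v_i − Σ_{j<i} ((v_i · u_j) / (u_j · u_j)) · u_j.

Step by step this gives:
  u_1 = (-2, -1, -2)
  u_2 = (1/9, -4/9, 1/9)
  u_3 = (-3/2, 0, 3/2)

Orthogonality check:
  u_2 · u_1 = 0 (should be 0)
  u_3 · u_1 = 0 (should be 0)
  u_3 · u_2 = 0 (should be 0)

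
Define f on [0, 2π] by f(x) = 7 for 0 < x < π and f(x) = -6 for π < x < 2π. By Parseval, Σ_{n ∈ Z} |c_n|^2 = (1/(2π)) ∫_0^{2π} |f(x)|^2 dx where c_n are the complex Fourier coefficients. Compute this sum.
Σ |c_n|^2 = 85/2

Parseval equates the L^2 energy of f (normalised by 1/(2π)) with the ℓ^2 sum of its Fourier coefficients: (1/(2π)) ∫_0^{2π} |f|^2 = Σ |c_n|^2.
Compute the left side: (1/(2π)) [∫_0^π 7^2 dx + ∫_π^{2π} (-6)^2 dx] = (1/(2π)) · (49π + 36π) = (49 + 36)/2 = 85/2.
So Σ_{n ∈ Z} |c_n|^2 = 85/2.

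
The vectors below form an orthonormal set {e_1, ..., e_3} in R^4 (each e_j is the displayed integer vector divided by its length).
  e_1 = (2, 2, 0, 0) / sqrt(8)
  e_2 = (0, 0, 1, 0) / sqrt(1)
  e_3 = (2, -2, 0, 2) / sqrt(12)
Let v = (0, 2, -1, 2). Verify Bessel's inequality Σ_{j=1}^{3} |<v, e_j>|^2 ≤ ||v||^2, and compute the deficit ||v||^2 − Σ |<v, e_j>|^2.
Σ |<v, e_j>|^2 = 3; ||v||^2 = 9; deficit = 6

Write each e_j = u_j / sqrt(<u_j, u_j>) where u_j is the displayed integer vector. Then <v, e_j> = <v, u_j> / sqrt(<u_j, u_j>), so |<v, e_j>|^2 = <v, u_j>^2 / <u_j, u_j>.
Coefficients: <v, e_1> = 4/sqrt(8), <v, e_2> = -1/sqrt(1), <v, e_3> = 0/sqrt(12).
Square and sum: Σ |<v, e_j>|^2 = 3.
Compute ||v||^2 = v·v = 9.
Deficit = 9 − 3 = 6 ≥ 0, confirming Bessel's inequality. (The deficit equals ||v − Σ <v,e_j> e_j||^2, the squared distance from v to span{e_j}.)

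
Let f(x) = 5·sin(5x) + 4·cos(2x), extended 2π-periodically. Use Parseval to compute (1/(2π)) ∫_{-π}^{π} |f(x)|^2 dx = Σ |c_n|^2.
Σ |c_n|^2 = 41/2

Expand |f|^2 and use orthogonality of {sin(nx), cos(mx)} on [-π, π]:
  ∫_{-π}^{π} sin(nx)^2 dx = π, ∫ cos(mx)^2 dx = π, and cross terms integrate to 0.
So ∫_{-π}^{π} f(x)^2 dx = 5^2 · π + 4^2 · π = (25 + 16)π.
Divide by 2π: (25 + 16)/2 = 41/2.
By Parseval, this equals Σ |c_n|^2.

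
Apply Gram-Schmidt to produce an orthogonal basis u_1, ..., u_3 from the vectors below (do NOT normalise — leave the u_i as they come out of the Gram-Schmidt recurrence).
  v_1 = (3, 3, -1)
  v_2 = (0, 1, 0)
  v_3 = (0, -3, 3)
Orthogonal basis:
  u_1 = (3, 3, -1)
  u_2 = (-9/19, 10/19, 3/19)
  u_3 = (9/10, 0, 27/10)

Apply the Gram-Schmidt recurrence
  u_1 = v_1
  u_i = v_i − Σ_{j<i} ((v_i · u_j) / (u_j · u_j)) · u_j.

Step by step this gives:
  u_1 = (3, 3, -1)
  u_2 = (-9/19, 10/19, 3/19)
  u_3 = (9/10, 0, 27/10)

Orthogonality check:
  u_2 · u_1 = 0 (should be 0)
  u_3 · u_1 = 0 (should be 0)
  u_3 · u_2 = 0 (should be 0)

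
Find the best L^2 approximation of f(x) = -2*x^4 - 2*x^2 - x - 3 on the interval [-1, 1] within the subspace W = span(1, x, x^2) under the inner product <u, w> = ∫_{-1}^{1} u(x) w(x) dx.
g(x) = -26*x^2/7 - x - 99/35

The best approximation g ∈ W is the orthogonal projection of f onto W. Writing g = a_0 + a_1 x + a_2 x^2, the coefficients solve the normal equations G · a = b where
  G_{ij} = <φ_i, φ_j> and b_i = <f, φ_i>, with φ_0 = 1, φ_1 = x, φ_2 = x^2.
G =
  [2, 0, 2/3]
  [0, 2/3, 0]
  [2/3, 0, 2/5],
b = (-122/15, -2/3, -118/35).
Solving gives a_0 = -99/35, a_1 = -1, a_2 = -26/7, so
  g(x) = -26*x^2/7 - x - 99/35.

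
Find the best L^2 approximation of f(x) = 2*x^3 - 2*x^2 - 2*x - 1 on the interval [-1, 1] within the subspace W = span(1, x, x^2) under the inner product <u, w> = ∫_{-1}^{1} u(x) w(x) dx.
g(x) = -2*x^2 - 4*x/5 - 1

The best approximation g ∈ W is the orthogonal projection of f onto W. Writing g = a_0 + a_1 x + a_2 x^2, the coefficients solve the normal equations G · a = b where
  G_{ij} = <φ_i, φ_j> and b_i = <f, φ_i>, with φ_0 = 1, φ_1 = x, φ_2 = x^2.
G =
  [2, 0, 2/3]
  [0, 2/3, 0]
  [2/3, 0, 2/5],
b = (-10/3, -8/15, -22/15).
Solving gives a_0 = -1, a_1 = -4/5, a_2 = -2, so
  g(x) = -2*x^2 - 4*x/5 - 1.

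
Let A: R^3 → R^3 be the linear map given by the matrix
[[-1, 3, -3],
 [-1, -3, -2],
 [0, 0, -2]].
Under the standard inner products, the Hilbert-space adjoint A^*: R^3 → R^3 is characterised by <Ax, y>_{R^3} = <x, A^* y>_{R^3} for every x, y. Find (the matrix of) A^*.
A^* = A^T =
[[-1, -1, 0],
 [3, -3, 0],
 [-3, -2, -2]]

For real matrices with standard dot products, the defining identity <Ax, y> = <x, A^* y> gives (Ax)^T y = x^T (A^*) y, i.e. x^T A^T y = x^T (A^*) y. Since this holds for all x, y, we must have A^* = A^T. Therefore
A^* =
[[-1, -1, 0],
 [3, -3, 0],
 [-3, -2, -2]].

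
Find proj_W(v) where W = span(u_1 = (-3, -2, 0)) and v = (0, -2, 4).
proj_W(v) = (-12/13, -8/13, 0)

Set up U = [u_1 | ... | u_1] ∈ R^(3×1). The projector onto W = col(U) is P = U (U^T U)^(-1) U^T.
Compute U^T U =
  [13],
and U^T v = (4).
Solve U^T U · c = U^T v for the coefficients: c = (4/13). The projection is proj_W(v) = U c.
Check: (v - proj_W(v)) · u_1 = 0  (should be 0).
Result: proj_W(v) = (-12/13, -8/13, 0).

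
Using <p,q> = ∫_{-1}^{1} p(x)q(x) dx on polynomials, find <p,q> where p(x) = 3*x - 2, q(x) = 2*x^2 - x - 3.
<p,q> = 22/3

Expand the product: p(x)·q(x) = 6*x^3 - 7*x^2 - 7*x + 6.
∫_{-1}^{1} of each monomial x^k gives [2/(k+1) if k even, 0 if k odd]. Integrating term-by-term (or equivalently evaluating the antiderivative F(x) = 3*x^4/2 - 7*x^3/3 - 7*x^2/2 + 6*x at the endpoints):
  F(1) − F(−1) = 5/3 − (-17/3) = 22/3.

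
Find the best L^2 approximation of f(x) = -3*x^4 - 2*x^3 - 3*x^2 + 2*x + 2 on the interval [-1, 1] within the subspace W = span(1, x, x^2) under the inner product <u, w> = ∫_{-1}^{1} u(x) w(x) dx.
g(x) = -39*x^2/7 + 4*x/5 + 79/35

The best approximation g ∈ W is the orthogonal projection of f onto W. Writing g = a_0 + a_1 x + a_2 x^2, the coefficients solve the normal equations G · a = b where
  G_{ij} = <φ_i, φ_j> and b_i = <f, φ_i>, with φ_0 = 1, φ_1 = x, φ_2 = x^2.
G =
  [2, 0, 2/3]
  [0, 2/3, 0]
  [2/3, 0, 2/5],
b = (4/5, 8/15, -76/105).
Solving gives a_0 = 79/35, a_1 = 4/5, a_2 = -39/7, so
  g(x) = -39*x^2/7 + 4*x/5 + 79/35.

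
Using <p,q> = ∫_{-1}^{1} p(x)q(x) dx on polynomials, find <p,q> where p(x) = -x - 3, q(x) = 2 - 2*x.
<p,q> = -32/3

Expand the product: p(x)·q(x) = 2*x^2 + 4*x - 6.
∫_{-1}^{1} of each monomial x^k gives [2/(k+1) if k even, 0 if k odd]. Integrating term-by-term (or equivalently evaluating the antiderivative F(x) = 2*x^3/3 + 2*x^2 - 6*x at the endpoints):
  F(1) − F(−1) = -10/3 − (22/3) = -32/3.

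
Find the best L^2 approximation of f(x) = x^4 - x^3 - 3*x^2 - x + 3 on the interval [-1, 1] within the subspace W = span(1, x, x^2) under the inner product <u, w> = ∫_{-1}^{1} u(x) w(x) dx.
g(x) = -15*x^2/7 - 8*x/5 + 102/35

The best approximation g ∈ W is the orthogonal projection of f onto W. Writing g = a_0 + a_1 x + a_2 x^2, the coefficients solve the normal equations G · a = b where
  G_{ij} = <φ_i, φ_j> and b_i = <f, φ_i>, with φ_0 = 1, φ_1 = x, φ_2 = x^2.
G =
  [2, 0, 2/3]
  [0, 2/3, 0]
  [2/3, 0, 2/5],
b = (22/5, -16/15, 38/35).
Solving gives a_0 = 102/35, a_1 = -8/5, a_2 = -15/7, so
  g(x) = -15*x^2/7 - 8*x/5 + 102/35.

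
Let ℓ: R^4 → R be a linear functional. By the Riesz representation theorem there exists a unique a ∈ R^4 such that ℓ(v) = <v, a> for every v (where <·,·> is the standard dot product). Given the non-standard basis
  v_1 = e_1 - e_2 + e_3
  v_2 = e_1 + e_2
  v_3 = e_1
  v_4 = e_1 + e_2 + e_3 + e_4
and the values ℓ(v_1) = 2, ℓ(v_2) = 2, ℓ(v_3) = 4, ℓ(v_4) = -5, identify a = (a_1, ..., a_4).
a = (4, -2, -4, -3)

Write a = (a_1, ..., a_4) in the standard basis. For each basis vector v_i, ℓ(v_i) = <v_i, a> is a linear equation in the a_j's. Collect the n equations into a matrix system V a = ℓ, where row i of V is v_i (expressed in the standard basis). Since V is invertible (lower-triangular with 1s on the diagonal, up to permutation), solve by back-substitution:
  V =
[[1, -1, 1, 0],
 [1, 1, 0, 0],
 [1, 0, 0, 0],
 [1, 1, 1, 1]]
  V a = (2, 2, 4, -5)
Solving gives a = (4, -2, -4, -3).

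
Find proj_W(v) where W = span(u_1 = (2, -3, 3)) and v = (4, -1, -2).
proj_W(v) = (5/11, -15/22, 15/22)

Set up U = [u_1 | ... | u_1] ∈ R^(3×1). The projector onto W = col(U) is P = U (U^T U)^(-1) U^T.
Compute U^T U =
  [22],
and U^T v = (5).
Solve U^T U · c = U^T v for the coefficients: c = (5/22). The projection is proj_W(v) = U c.
Check: (v - proj_W(v)) · u_1 = 0  (should be 0).
Result: proj_W(v) = (5/11, -15/22, 15/22).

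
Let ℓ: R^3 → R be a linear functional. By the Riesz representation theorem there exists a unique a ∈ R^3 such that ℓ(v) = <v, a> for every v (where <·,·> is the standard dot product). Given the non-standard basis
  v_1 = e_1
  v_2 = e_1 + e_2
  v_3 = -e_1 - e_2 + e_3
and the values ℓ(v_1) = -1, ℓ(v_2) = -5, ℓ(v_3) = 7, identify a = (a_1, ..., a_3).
a = (-1, -4, 2)

Write a = (a_1, ..., a_3) in the standard basis. For each basis vector v_i, ℓ(v_i) = <v_i, a> is a linear equation in the a_j's. Collect the n equations into a matrix system V a = ℓ, where row i of V is v_i (expressed in the standard basis). Since V is invertible (lower-triangular with 1s on the diagonal, up to permutation), solve by back-substitution:
  V =
[[1, 0, 0],
 [1, 1, 0],
 [-1, -1, 1]]
  V a = (-1, -5, 7)
Solving gives a = (-1, -4, 2).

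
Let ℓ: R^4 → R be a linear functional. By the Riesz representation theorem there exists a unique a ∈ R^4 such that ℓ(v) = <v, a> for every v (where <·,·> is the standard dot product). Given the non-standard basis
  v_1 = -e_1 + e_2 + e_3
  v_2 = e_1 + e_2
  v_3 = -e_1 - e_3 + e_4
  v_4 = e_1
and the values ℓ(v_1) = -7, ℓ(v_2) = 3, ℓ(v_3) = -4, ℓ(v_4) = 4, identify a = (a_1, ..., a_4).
a = (4, -1, -2, -2)

Write a = (a_1, ..., a_4) in the standard basis. For each basis vector v_i, ℓ(v_i) = <v_i, a> is a linear equation in the a_j's. Collect the n equations into a matrix system V a = ℓ, where row i of V is v_i (expressed in the standard basis). Since V is invertible (lower-triangular with 1s on the diagonal, up to permutation), solve by back-substitution:
  V =
[[-1, 1, 1, 0],
 [1, 1, 0, 0],
 [-1, 0, -1, 1],
 [1, 0, 0, 0]]
  V a = (-7, 3, -4, 4)
Solving gives a = (4, -1, -2, -2).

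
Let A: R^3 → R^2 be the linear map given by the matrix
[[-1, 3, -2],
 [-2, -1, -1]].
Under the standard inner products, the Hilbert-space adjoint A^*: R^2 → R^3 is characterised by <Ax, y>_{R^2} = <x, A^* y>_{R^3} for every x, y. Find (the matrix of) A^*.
A^* = A^T =
[[-1, -2],
 [3, -1],
 [-2, -1]]

For real matrices with standard dot products, the defining identity <Ax, y> = <x, A^* y> gives (Ax)^T y = x^T (A^*) y, i.e. x^T A^T y = x^T (A^*) y. Since this holds for all x, y, we must have A^* = A^T. Therefore
A^* =
[[-1, -2],
 [3, -1],
 [-2, -1]].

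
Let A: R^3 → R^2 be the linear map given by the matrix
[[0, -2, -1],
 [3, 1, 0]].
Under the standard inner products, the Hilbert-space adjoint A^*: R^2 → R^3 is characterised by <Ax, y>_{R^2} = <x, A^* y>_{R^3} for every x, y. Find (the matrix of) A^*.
A^* = A^T =
[[0, 3],
 [-2, 1],
 [-1, 0]]

For real matrices with standard dot products, the defining identity <Ax, y> = <x, A^* y> gives (Ax)^T y = x^T (A^*) y, i.e. x^T A^T y = x^T (A^*) y. Since this holds for all x, y, we must have A^* = A^T. Therefore
A^* =
[[0, 3],
 [-2, 1],
 [-1, 0]].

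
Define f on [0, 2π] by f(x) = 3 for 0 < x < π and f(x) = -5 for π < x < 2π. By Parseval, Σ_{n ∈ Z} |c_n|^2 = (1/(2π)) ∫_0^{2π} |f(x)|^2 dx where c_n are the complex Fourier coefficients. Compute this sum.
Σ |c_n|^2 = 17

Parseval equates the L^2 energy of f (normalised by 1/(2π)) with the ℓ^2 sum of its Fourier coefficients: (1/(2π)) ∫_0^{2π} |f|^2 = Σ |c_n|^2.
Compute the left side: (1/(2π)) [∫_0^π 3^2 dx + ∫_π^{2π} (-5)^2 dx] = (1/(2π)) · (9π + 25π) = (9 + 25)/2 = 17.
So Σ_{n ∈ Z} |c_n|^2 = 17.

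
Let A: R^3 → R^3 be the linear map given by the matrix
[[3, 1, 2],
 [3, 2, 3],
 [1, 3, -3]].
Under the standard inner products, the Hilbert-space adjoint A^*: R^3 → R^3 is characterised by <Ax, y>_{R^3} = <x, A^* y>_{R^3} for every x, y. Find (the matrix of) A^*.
A^* = A^T =
[[3, 3, 1],
 [1, 2, 3],
 [2, 3, -3]]

For real matrices with standard dot products, the defining identity <Ax, y> = <x, A^* y> gives (Ax)^T y = x^T (A^*) y, i.e. x^T A^T y = x^T (A^*) y. Since this holds for all x, y, we must have A^* = A^T. Therefore
A^* =
[[3, 3, 1],
 [1, 2, 3],
 [2, 3, -3]].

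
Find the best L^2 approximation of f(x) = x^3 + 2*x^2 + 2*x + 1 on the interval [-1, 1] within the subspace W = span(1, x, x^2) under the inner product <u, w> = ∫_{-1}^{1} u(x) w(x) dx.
g(x) = 2*x^2 + 13*x/5 + 1

The best approximation g ∈ W is the orthogonal projection of f onto W. Writing g = a_0 + a_1 x + a_2 x^2, the coefficients solve the normal equations G · a = b where
  G_{ij} = <φ_i, φ_j> and b_i = <f, φ_i>, with φ_0 = 1, φ_1 = x, φ_2 = x^2.
G =
  [2, 0, 2/3]
  [0, 2/3, 0]
  [2/3, 0, 2/5],
b = (10/3, 26/15, 22/15).
Solving gives a_0 = 1, a_1 = 13/5, a_2 = 2, so
  g(x) = 2*x^2 + 13*x/5 + 1.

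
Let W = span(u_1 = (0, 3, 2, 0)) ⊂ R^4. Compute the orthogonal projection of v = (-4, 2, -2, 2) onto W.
proj_W(v) = (0, 6/13, 4/13, 0)

Set up U = [u_1 | ... | u_1] ∈ R^(4×1). The projector onto W = col(U) is P = U (U^T U)^(-1) U^T.
Compute U^T U =
  [13],
and U^T v = (2).
Solve U^T U · c = U^T v for the coefficients: c = (2/13). The projection is proj_W(v) = U c.
Check: (v - proj_W(v)) · u_1 = 0  (should be 0).
Result: proj_W(v) = (0, 6/13, 4/13, 0).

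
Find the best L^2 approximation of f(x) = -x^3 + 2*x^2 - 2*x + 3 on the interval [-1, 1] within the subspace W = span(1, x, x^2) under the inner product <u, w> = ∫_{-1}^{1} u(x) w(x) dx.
g(x) = 2*x^2 - 13*x/5 + 3

The best approximation g ∈ W is the orthogonal projection of f onto W. Writing g = a_0 + a_1 x + a_2 x^2, the coefficients solve the normal equations G · a = b where
  G_{ij} = <φ_i, φ_j> and b_i = <f, φ_i>, with φ_0 = 1, φ_1 = x, φ_2 = x^2.
G =
  [2, 0, 2/3]
  [0, 2/3, 0]
  [2/3, 0, 2/5],
b = (22/3, -26/15, 14/5).
Solving gives a_0 = 3, a_1 = -13/5, a_2 = 2, so
  g(x) = 2*x^2 - 13*x/5 + 3.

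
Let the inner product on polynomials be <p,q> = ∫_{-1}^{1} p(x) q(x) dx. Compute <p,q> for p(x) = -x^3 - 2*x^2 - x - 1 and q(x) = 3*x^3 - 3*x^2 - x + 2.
<p,q> = -114/35

Expand the product: p(x)·q(x) = -3*x^6 - 3*x^5 + 4*x^4 - x - 2.
∫_{-1}^{1} of each monomial x^k gives [2/(k+1) if k even, 0 if k odd]. Integrating term-by-term (or equivalently evaluating the antiderivative F(x) = -3*x^7/7 - x^6/2 + 4*x^5/5 - x^2/2 - 2*x at the endpoints):
  F(1) − F(−1) = -92/35 − (22/35) = -114/35.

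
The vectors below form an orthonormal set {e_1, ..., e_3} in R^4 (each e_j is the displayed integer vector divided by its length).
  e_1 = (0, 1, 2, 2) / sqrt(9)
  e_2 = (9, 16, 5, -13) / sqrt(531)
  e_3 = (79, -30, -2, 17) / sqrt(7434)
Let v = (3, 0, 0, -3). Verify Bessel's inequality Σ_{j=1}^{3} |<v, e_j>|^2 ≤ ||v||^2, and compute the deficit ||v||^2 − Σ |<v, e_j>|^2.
Σ |<v, e_j>|^2 = 118/7; ||v||^2 = 18; deficit = 8/7

Write each e_j = u_j / sqrt(<u_j, u_j>) where u_j is the displayed integer vector. Then <v, e_j> = <v, u_j> / sqrt(<u_j, u_j>), so |<v, e_j>|^2 = <v, u_j>^2 / <u_j, u_j>.
Coefficients: <v, e_1> = -6/sqrt(9), <v, e_2> = 66/sqrt(531), <v, e_3> = 186/sqrt(7434).
Square and sum: Σ |<v, e_j>|^2 = 118/7.
Compute ||v||^2 = v·v = 18.
Deficit = 18 − 118/7 = 8/7 ≥ 0, confirming Bessel's inequality. (The deficit equals ||v − Σ <v,e_j> e_j||^2, the squared distance from v to span{e_j}.)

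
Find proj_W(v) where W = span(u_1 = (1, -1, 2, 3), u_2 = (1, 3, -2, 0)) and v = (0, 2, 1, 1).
proj_W(v) = (24/29, 28/29, -4/29, 33/29)

Set up U = [u_1 | ... | u_2] ∈ R^(4×2). The projector onto W = col(U) is P = U (U^T U)^(-1) U^T.
Compute U^T U =
  [15, -6]
  [-6, 14],
and U^T v = (3, 4).
Solve U^T U · c = U^T v for the coefficients: c = (11/29, 13/29). The projection is proj_W(v) = U c.
Check: (v - proj_W(v)) · u_1 = 0  (should be 0).
Check: (v - proj_W(v)) · u_2 = 0  (should be 0).
Result: proj_W(v) = (24/29, 28/29, -4/29, 33/29).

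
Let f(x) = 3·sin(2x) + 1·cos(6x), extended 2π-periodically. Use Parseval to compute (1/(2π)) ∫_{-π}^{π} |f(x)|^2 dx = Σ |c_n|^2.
Σ |c_n|^2 = 5

Expand |f|^2 and use orthogonality of {sin(nx), cos(mx)} on [-π, π]:
  ∫_{-π}^{π} sin(nx)^2 dx = π, ∫ cos(mx)^2 dx = π, and cross terms integrate to 0.
So ∫_{-π}^{π} f(x)^2 dx = 3^2 · π + 1^2 · π = (9 + 1)π.
Divide by 2π: (9 + 1)/2 = 5.
By Parseval, this equals Σ |c_n|^2.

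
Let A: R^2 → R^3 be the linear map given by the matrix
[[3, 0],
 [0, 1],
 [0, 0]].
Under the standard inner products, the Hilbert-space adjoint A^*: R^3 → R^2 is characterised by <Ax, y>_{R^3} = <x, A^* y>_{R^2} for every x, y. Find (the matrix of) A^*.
A^* = A^T =
[[3, 0, 0],
 [0, 1, 0]]

For real matrices with standard dot products, the defining identity <Ax, y> = <x, A^* y> gives (Ax)^T y = x^T (A^*) y, i.e. x^T A^T y = x^T (A^*) y. Since this holds for all x, y, we must have A^* = A^T. Therefore
A^* =
[[3, 0, 0],
 [0, 1, 0]].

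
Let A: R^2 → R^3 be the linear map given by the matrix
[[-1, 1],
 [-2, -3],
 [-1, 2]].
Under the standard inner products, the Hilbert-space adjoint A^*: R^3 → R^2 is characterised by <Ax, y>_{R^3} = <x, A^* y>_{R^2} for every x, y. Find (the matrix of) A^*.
A^* = A^T =
[[-1, -2, -1],
 [1, -3, 2]]

For real matrices with standard dot products, the defining identity <Ax, y> = <x, A^* y> gives (Ax)^T y = x^T (A^*) y, i.e. x^T A^T y = x^T (A^*) y. Since this holds for all x, y, we must have A^* = A^T. Therefore
A^* =
[[-1, -2, -1],
 [1, -3, 2]].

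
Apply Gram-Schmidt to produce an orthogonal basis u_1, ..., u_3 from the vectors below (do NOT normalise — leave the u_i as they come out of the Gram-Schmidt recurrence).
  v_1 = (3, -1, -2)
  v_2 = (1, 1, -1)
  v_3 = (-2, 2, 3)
Orthogonal basis:
  u_1 = (3, -1, -2)
  u_2 = (1/7, 9/7, -3/7)
  u_3 = (12/13, 4/13, 16/13)

Apply the Gram-Schmidt recurrence
  u_1 = v_1
  u_i = v_i − Σ_{j<i} ((v_i · u_j) / (u_j · u_j)) · u_j.

Step by step this gives:
  u_1 = (3, -1, -2)
  u_2 = (1/7, 9/7, -3/7)
  u_3 = (12/13, 4/13, 16/13)

Orthogonality check:
  u_2 · u_1 = 0 (should be 0)
  u_3 · u_1 = 0 (should be 0)
  u_3 · u_2 = 0 (should be 0)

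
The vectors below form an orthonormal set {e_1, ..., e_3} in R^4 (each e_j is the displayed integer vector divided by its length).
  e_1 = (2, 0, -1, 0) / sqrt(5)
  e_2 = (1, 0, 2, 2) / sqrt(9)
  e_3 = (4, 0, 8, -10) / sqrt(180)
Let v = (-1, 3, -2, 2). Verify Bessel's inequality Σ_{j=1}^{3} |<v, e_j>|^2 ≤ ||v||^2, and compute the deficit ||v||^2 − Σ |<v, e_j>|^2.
Σ |<v, e_j>|^2 = 9; ||v||^2 = 18; deficit = 9

Write each e_j = u_j / sqrt(<u_j, u_j>) where u_j is the displayed integer vector. Then <v, e_j> = <v, u_j> / sqrt(<u_j, u_j>), so |<v, e_j>|^2 = <v, u_j>^2 / <u_j, u_j>.
Coefficients: <v, e_1> = 0/sqrt(5), <v, e_2> = -1/sqrt(9), <v, e_3> = -40/sqrt(180).
Square and sum: Σ |<v, e_j>|^2 = 9.
Compute ||v||^2 = v·v = 18.
Deficit = 18 − 9 = 9 ≥ 0, confirming Bessel's inequality. (The deficit equals ||v − Σ <v,e_j> e_j||^2, the squared distance from v to span{e_j}.)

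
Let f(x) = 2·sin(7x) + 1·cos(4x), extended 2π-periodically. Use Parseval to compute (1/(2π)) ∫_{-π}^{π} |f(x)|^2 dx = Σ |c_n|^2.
Σ |c_n|^2 = 5/2

Expand |f|^2 and use orthogonality of {sin(nx), cos(mx)} on [-π, π]:
  ∫_{-π}^{π} sin(nx)^2 dx = π, ∫ cos(mx)^2 dx = π, and cross terms integrate to 0.
So ∫_{-π}^{π} f(x)^2 dx = 2^2 · π + 1^2 · π = (4 + 1)π.
Divide by 2π: (4 + 1)/2 = 5/2.
By Parseval, this equals Σ |c_n|^2.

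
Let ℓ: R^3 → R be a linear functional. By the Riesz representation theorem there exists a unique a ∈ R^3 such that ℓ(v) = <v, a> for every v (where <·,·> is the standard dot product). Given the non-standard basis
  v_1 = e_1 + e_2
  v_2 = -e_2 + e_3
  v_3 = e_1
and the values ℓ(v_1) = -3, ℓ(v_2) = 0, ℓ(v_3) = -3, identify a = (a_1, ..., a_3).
a = (-3, 0, 0)

Write a = (a_1, ..., a_3) in the standard basis. For each basis vector v_i, ℓ(v_i) = <v_i, a> is a linear equation in the a_j's. Collect the n equations into a matrix system V a = ℓ, where row i of V is v_i (expressed in the standard basis). Since V is invertible (lower-triangular with 1s on the diagonal, up to permutation), solve by back-substitution:
  V =
[[1, 1, 0],
 [0, -1, 1],
 [1, 0, 0]]
  V a = (-3, 0, -3)
Solving gives a = (-3, 0, 0).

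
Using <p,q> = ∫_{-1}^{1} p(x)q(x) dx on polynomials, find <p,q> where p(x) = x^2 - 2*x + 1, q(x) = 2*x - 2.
<p,q> = -8

Expand the product: p(x)·q(x) = 2*x^3 - 6*x^2 + 6*x - 2.
∫_{-1}^{1} of each monomial x^k gives [2/(k+1) if k even, 0 if k odd]. Integrating term-by-term (or equivalently evaluating the antiderivative F(x) = x^4/2 - 2*x^3 + 3*x^2 - 2*x at the endpoints):
  F(1) − F(−1) = -1/2 − (15/2) = -8.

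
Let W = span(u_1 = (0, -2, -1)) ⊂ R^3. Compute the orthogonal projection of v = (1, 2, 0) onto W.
proj_W(v) = (0, 8/5, 4/5)

Set up U = [u_1 | ... | u_1] ∈ R^(3×1). The projector onto W = col(U) is P = U (U^T U)^(-1) U^T.
Compute U^T U =
  [5],
and U^T v = (-4).
Solve U^T U · c = U^T v for the coefficients: c = (-4/5). The projection is proj_W(v) = U c.
Check: (v - proj_W(v)) · u_1 = 0  (should be 0).
Result: proj_W(v) = (0, 8/5, 4/5).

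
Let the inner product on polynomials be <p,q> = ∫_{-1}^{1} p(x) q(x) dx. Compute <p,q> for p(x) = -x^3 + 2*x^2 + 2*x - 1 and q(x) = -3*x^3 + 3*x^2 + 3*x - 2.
<p,q> = 314/105

Expand the product: p(x)·q(x) = 3*x^6 - 9*x^5 - 3*x^4 + 17*x^3 - x^2 - 7*x + 2.
∫_{-1}^{1} of each monomial x^k gives [2/(k+1) if k even, 0 if k odd]. Integrating term-by-term (or equivalently evaluating the antiderivative F(x) = 3*x^7/7 - 3*x^6/2 - 3*x^5/5 + 17*x^4/4 - x^3/3 - 7*x^2/2 + 2*x at the endpoints):
  F(1) − F(−1) = 313/420 − (-943/420) = 314/105.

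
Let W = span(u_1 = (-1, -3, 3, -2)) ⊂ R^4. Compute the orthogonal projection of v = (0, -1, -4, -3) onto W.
proj_W(v) = (3/23, 9/23, -9/23, 6/23)

Set up U = [u_1 | ... | u_1] ∈ R^(4×1). The projector onto W = col(U) is P = U (U^T U)^(-1) U^T.
Compute U^T U =
  [23],
and U^T v = (-3).
Solve U^T U · c = U^T v for the coefficients: c = (-3/23). The projection is proj_W(v) = U c.
Check: (v - proj_W(v)) · u_1 = 0  (should be 0).
Result: proj_W(v) = (3/23, 9/23, -9/23, 6/23).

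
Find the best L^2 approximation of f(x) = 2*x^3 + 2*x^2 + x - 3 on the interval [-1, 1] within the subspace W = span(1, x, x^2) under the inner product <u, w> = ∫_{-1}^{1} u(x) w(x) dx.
g(x) = 2*x^2 + 11*x/5 - 3

The best approximation g ∈ W is the orthogonal projection of f onto W. Writing g = a_0 + a_1 x + a_2 x^2, the coefficients solve the normal equations G · a = b where
  G_{ij} = <φ_i, φ_j> and b_i = <f, φ_i>, with φ_0 = 1, φ_1 = x, φ_2 = x^2.
G =
  [2, 0, 2/3]
  [0, 2/3, 0]
  [2/3, 0, 2/5],
b = (-14/3, 22/15, -6/5).
Solving gives a_0 = -3, a_1 = 11/5, a_2 = 2, so
  g(x) = 2*x^2 + 11*x/5 - 3.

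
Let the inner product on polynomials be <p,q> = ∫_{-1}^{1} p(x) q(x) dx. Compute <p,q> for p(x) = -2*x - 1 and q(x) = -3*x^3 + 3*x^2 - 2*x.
<p,q> = 46/15

Expand the product: p(x)·q(x) = 6*x^4 - 3*x^3 + x^2 + 2*x.
∫_{-1}^{1} of each monomial x^k gives [2/(k+1) if k even, 0 if k odd]. Integrating term-by-term (or equivalently evaluating the antiderivative F(x) = 6*x^5/5 - 3*x^4/4 + x^3/3 + x^2 at the endpoints):
  F(1) − F(−1) = 107/60 − (-77/60) = 46/15.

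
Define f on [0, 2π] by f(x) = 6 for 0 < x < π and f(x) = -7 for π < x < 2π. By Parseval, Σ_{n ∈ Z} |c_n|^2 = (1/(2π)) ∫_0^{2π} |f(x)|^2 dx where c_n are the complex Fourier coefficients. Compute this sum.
Σ |c_n|^2 = 85/2

Parseval equates the L^2 energy of f (normalised by 1/(2π)) with the ℓ^2 sum of its Fourier coefficients: (1/(2π)) ∫_0^{2π} |f|^2 = Σ |c_n|^2.
Compute the left side: (1/(2π)) [∫_0^π 6^2 dx + ∫_π^{2π} (-7)^2 dx] = (1/(2π)) · (36π + 49π) = (36 + 49)/2 = 85/2.
So Σ_{n ∈ Z} |c_n|^2 = 85/2.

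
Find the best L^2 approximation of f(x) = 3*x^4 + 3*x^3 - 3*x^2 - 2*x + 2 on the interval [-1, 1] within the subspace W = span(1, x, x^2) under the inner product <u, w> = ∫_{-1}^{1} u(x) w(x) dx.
g(x) = -3*x^2/7 - x/5 + 61/35

The best approximation g ∈ W is the orthogonal projection of f onto W. Writing g = a_0 + a_1 x + a_2 x^2, the coefficients solve the normal equations G · a = b where
  G_{ij} = <φ_i, φ_j> and b_i = <f, φ_i>, with φ_0 = 1, φ_1 = x, φ_2 = x^2.
G =
  [2, 0, 2/3]
  [0, 2/3, 0]
  [2/3, 0, 2/5],
b = (16/5, -2/15, 104/105).
Solving gives a_0 = 61/35, a_1 = -1/5, a_2 = -3/7, so
  g(x) = -3*x^2/7 - x/5 + 61/35.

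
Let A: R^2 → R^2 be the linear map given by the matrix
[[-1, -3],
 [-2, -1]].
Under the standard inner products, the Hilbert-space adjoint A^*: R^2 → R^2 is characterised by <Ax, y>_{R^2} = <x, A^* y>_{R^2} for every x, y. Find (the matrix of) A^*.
A^* = A^T =
[[-1, -2],
 [-3, -1]]

For real matrices with standard dot products, the defining identity <Ax, y> = <x, A^* y> gives (Ax)^T y = x^T (A^*) y, i.e. x^T A^T y = x^T (A^*) y. Since this holds for all x, y, we must have A^* = A^T. Therefore
A^* =
[[-1, -2],
 [-3, -1]].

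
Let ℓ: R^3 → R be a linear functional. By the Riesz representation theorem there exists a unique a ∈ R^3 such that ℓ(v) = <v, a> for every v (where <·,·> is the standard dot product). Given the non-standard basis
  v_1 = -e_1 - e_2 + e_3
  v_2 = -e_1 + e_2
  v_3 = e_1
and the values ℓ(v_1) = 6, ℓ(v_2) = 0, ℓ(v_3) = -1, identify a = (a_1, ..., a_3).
a = (-1, -1, 4)

Write a = (a_1, ..., a_3) in the standard basis. For each basis vector v_i, ℓ(v_i) = <v_i, a> is a linear equation in the a_j's. Collect the n equations into a matrix system V a = ℓ, where row i of V is v_i (expressed in the standard basis). Since V is invertible (lower-triangular with 1s on the diagonal, up to permutation), solve by back-substitution:
  V =
[[-1, -1, 1],
 [-1, 1, 0],
 [1, 0, 0]]
  V a = (6, 0, -1)
Solving gives a = (-1, -1, 4).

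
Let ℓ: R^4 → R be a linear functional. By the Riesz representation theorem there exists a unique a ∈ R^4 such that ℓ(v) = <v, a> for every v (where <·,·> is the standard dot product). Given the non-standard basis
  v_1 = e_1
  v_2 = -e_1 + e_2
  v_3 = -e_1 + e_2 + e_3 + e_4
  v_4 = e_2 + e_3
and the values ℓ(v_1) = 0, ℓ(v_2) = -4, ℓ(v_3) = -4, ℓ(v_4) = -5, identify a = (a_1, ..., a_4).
a = (0, -4, -1, 1)

Write a = (a_1, ..., a_4) in the standard basis. For each basis vector v_i, ℓ(v_i) = <v_i, a> is a linear equation in the a_j's. Collect the n equations into a matrix system V a = ℓ, where row i of V is v_i (expressed in the standard basis). Since V is invertible (lower-triangular with 1s on the diagonal, up to permutation), solve by back-substitution:
  V =
[[1, 0, 0, 0],
 [-1, 1, 0, 0],
 [-1, 1, 1, 1],
 [0, 1, 1, 0]]
  V a = (0, -4, -4, -5)
Solving gives a = (0, -4, -1, 1).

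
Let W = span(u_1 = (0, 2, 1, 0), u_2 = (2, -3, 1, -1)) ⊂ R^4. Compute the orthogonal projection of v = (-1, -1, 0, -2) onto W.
proj_W(v) = (1/5, -9/10, -1/5, -1/10)

Set up U = [u_1 | ... | u_2] ∈ R^(4×2). The projector onto W = col(U) is P = U (U^T U)^(-1) U^T.
Compute U^T U =
  [5, -5]
  [-5, 15],
and U^T v = (-2, 3).
Solve U^T U · c = U^T v for the coefficients: c = (-3/10, 1/10). The projection is proj_W(v) = U c.
Check: (v - proj_W(v)) · u_1 = 0  (should be 0).
Check: (v - proj_W(v)) · u_2 = 0  (should be 0).
Result: proj_W(v) = (1/5, -9/10, -1/5, -1/10).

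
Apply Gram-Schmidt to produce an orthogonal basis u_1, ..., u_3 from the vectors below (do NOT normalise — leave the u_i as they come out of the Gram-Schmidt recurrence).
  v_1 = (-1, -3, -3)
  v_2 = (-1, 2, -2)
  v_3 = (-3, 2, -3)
Orthogonal basis:
  u_1 = (-1, -3, -3)
  u_2 = (-18/19, 41/19, -35/19)
  u_3 = (-114/85, -19/170, 19/34)

Apply the Gram-Schmidt recurrence
  u_1 = v_1
  u_i = v_i − Σ_{j<i} ((v_i · u_j) / (u_j · u_j)) · u_j.

Step by step this gives:
  u_1 = (-1, -3, -3)
  u_2 = (-18/19, 41/19, -35/19)
  u_3 = (-114/85, -19/170, 19/34)

Orthogonality check:
  u_2 · u_1 = 0 (should be 0)
  u_3 · u_1 = 0 (should be 0)
  u_3 · u_2 = 0 (should be 0)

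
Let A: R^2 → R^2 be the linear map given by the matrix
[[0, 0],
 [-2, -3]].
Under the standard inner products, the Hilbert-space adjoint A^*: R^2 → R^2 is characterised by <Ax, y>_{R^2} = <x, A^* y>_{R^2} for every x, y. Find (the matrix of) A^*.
A^* = A^T =
[[0, -2],
 [0, -3]]

For real matrices with standard dot products, the defining identity <Ax, y> = <x, A^* y> gives (Ax)^T y = x^T (A^*) y, i.e. x^T A^T y = x^T (A^*) y. Since this holds for all x, y, we must have A^* = A^T. Therefore
A^* =
[[0, -2],
 [0, -3]].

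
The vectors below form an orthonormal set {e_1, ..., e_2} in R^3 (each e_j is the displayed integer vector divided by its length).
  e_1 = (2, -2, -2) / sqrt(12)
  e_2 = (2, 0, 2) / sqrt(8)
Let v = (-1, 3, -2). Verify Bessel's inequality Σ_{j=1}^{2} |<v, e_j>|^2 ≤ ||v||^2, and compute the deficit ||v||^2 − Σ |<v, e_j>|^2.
Σ |<v, e_j>|^2 = 35/6; ||v||^2 = 14; deficit = 49/6

Write each e_j = u_j / sqrt(<u_j, u_j>) where u_j is the displayed integer vector. Then <v, e_j> = <v, u_j> / sqrt(<u_j, u_j>), so |<v, e_j>|^2 = <v, u_j>^2 / <u_j, u_j>.
Coefficients: <v, e_1> = -4/sqrt(12), <v, e_2> = -6/sqrt(8).
Square and sum: Σ |<v, e_j>|^2 = 35/6.
Compute ||v||^2 = v·v = 14.
Deficit = 14 − 35/6 = 49/6 ≥ 0, confirming Bessel's inequality. (The deficit equals ||v − Σ <v,e_j> e_j||^2, the squared distance from v to span{e_j}.)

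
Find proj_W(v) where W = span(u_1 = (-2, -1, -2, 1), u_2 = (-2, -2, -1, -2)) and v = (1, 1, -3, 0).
proj_W(v) = (-17/47, 11/94, -31/47, 101/94)

Set up U = [u_1 | ... | u_2] ∈ R^(4×2). The projector onto W = col(U) is P = U (U^T U)^(-1) U^T.
Compute U^T U =
  [10, 6]
  [6, 13],
and U^T v = (3, -1).
Solve U^T U · c = U^T v for the coefficients: c = (45/94, -14/47). The projection is proj_W(v) = U c.
Check: (v - proj_W(v)) · u_1 = 0  (should be 0).
Check: (v - proj_W(v)) · u_2 = 0  (should be 0).
Result: proj_W(v) = (-17/47, 11/94, -31/47, 101/94).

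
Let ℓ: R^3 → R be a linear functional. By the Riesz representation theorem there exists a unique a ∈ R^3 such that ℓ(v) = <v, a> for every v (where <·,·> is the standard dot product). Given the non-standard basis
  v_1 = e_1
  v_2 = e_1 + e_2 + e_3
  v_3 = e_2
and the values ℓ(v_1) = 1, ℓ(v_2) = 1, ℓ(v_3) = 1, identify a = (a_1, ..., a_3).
a = (1, 1, -1)

Write a = (a_1, ..., a_3) in the standard basis. For each basis vector v_i, ℓ(v_i) = <v_i, a> is a linear equation in the a_j's. Collect the n equations into a matrix system V a = ℓ, where row i of V is v_i (expressed in the standard basis). Since V is invertible (lower-triangular with 1s on the diagonal, up to permutation), solve by back-substitution:
  V =
[[1, 0, 0],
 [1, 1, 1],
 [0, 1, 0]]
  V a = (1, 1, 1)
Solving gives a = (1, 1, -1).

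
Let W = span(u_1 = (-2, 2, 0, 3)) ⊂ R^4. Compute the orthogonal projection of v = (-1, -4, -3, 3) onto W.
proj_W(v) = (-6/17, 6/17, 0, 9/17)

Set up U = [u_1 | ... | u_1] ∈ R^(4×1). The projector onto W = col(U) is P = U (U^T U)^(-1) U^T.
Compute U^T U =
  [17],
and U^T v = (3).
Solve U^T U · c = U^T v for the coefficients: c = (3/17). The projection is proj_W(v) = U c.
Check: (v - proj_W(v)) · u_1 = 0  (should be 0).
Result: proj_W(v) = (-6/17, 6/17, 0, 9/17).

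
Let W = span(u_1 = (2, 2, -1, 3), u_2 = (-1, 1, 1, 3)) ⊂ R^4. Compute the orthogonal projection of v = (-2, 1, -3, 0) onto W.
proj_W(v) = (4/19, 2/19, -5/38, 3/38)

Set up U = [u_1 | ... | u_2] ∈ R^(4×2). The projector onto W = col(U) is P = U (U^T U)^(-1) U^T.
Compute U^T U =
  [18, 8]
  [8, 12],
and U^T v = (1, 0).
Solve U^T U · c = U^T v for the coefficients: c = (3/38, -1/19). The projection is proj_W(v) = U c.
Check: (v - proj_W(v)) · u_1 = 0  (should be 0).
Check: (v - proj_W(v)) · u_2 = 0  (should be 0).
Result: proj_W(v) = (4/19, 2/19, -5/38, 3/38).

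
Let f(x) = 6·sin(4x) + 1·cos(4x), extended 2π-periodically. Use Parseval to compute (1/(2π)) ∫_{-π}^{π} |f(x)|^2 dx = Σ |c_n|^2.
Σ |c_n|^2 = 37/2

Expand |f|^2 and use orthogonality of {sin(nx), cos(mx)} on [-π, π]:
  ∫_{-π}^{π} sin(nx)^2 dx = π, ∫ cos(mx)^2 dx = π, and cross terms integrate to 0.
So ∫_{-π}^{π} f(x)^2 dx = 6^2 · π + 1^2 · π = (36 + 1)π.
Divide by 2π: (36 + 1)/2 = 37/2.
By Parseval, this equals Σ |c_n|^2.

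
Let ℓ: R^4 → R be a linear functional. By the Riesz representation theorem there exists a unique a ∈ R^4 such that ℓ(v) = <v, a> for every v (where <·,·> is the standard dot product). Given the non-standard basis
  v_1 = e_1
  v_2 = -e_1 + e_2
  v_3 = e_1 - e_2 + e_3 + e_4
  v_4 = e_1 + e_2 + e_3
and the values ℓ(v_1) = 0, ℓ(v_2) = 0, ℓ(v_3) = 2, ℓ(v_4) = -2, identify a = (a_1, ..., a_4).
a = (0, 0, -2, 4)

Write a = (a_1, ..., a_4) in the standard basis. For each basis vector v_i, ℓ(v_i) = <v_i, a> is a linear equation in the a_j's. Collect the n equations into a matrix system V a = ℓ, where row i of V is v_i (expressed in the standard basis). Since V is invertible (lower-triangular with 1s on the diagonal, up to permutation), solve by back-substitution:
  V =
[[1, 0, 0, 0],
 [-1, 1, 0, 0],
 [1, -1, 1, 1],
 [1, 1, 1, 0]]
  V a = (0, 0, 2, -2)
Solving gives a = (0, 0, -2, 4).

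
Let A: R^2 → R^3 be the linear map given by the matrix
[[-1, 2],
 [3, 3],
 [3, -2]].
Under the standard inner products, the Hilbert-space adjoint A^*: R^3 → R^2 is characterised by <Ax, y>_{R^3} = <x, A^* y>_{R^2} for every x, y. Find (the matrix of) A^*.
A^* = A^T =
[[-1, 3, 3],
 [2, 3, -2]]

For real matrices with standard dot products, the defining identity <Ax, y> = <x, A^* y> gives (Ax)^T y = x^T (A^*) y, i.e. x^T A^T y = x^T (A^*) y. Since this holds for all x, y, we must have A^* = A^T. Therefore
A^* =
[[-1, 3, 3],
 [2, 3, -2]].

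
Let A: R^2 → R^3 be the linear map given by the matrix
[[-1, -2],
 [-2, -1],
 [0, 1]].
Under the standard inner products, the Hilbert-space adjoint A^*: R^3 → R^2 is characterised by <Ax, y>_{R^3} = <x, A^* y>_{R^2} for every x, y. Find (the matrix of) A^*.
A^* = A^T =
[[-1, -2, 0],
 [-2, -1, 1]]

For real matrices with standard dot products, the defining identity <Ax, y> = <x, A^* y> gives (Ax)^T y = x^T (A^*) y, i.e. x^T A^T y = x^T (A^*) y. Since this holds for all x, y, we must have A^* = A^T. Therefore
A^* =
[[-1, -2, 0],
 [-2, -1, 1]].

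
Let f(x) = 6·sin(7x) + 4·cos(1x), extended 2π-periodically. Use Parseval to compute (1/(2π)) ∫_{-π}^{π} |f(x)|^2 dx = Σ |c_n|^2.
Σ |c_n|^2 = 26

Expand |f|^2 and use orthogonality of {sin(nx), cos(mx)} on [-π, π]:
  ∫_{-π}^{π} sin(nx)^2 dx = π, ∫ cos(mx)^2 dx = π, and cross terms integrate to 0.
So ∫_{-π}^{π} f(x)^2 dx = 6^2 · π + 4^2 · π = (36 + 16)π.
Divide by 2π: (36 + 16)/2 = 26.
By Parseval, this equals Σ |c_n|^2.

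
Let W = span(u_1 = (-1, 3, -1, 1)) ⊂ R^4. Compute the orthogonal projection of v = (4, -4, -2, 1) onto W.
proj_W(v) = (13/12, -13/4, 13/12, -13/12)

Set up U = [u_1 | ... | u_1] ∈ R^(4×1). The projector onto W = col(U) is P = U (U^T U)^(-1) U^T.
Compute U^T U =
  [12],
and U^T v = (-13).
Solve U^T U · c = U^T v for the coefficients: c = (-13/12). The projection is proj_W(v) = U c.
Check: (v - proj_W(v)) · u_1 = 0  (should be 0).
Result: proj_W(v) = (13/12, -13/4, 13/12, -13/12).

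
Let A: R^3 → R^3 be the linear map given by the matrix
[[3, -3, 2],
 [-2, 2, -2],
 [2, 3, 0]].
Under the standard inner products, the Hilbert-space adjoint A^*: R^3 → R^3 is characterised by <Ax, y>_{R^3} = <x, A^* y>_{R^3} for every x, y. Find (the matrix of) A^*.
A^* = A^T =
[[3, -2, 2],
 [-3, 2, 3],
 [2, -2, 0]]

For real matrices with standard dot products, the defining identity <Ax, y> = <x, A^* y> gives (Ax)^T y = x^T (A^*) y, i.e. x^T A^T y = x^T (A^*) y. Since this holds for all x, y, we must have A^* = A^T. Therefore
A^* =
[[3, -2, 2],
 [-3, 2, 3],
 [2, -2, 0]].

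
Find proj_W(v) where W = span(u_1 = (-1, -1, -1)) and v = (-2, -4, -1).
proj_W(v) = (-7/3, -7/3, -7/3)

Set up U = [u_1 | ... | u_1] ∈ R^(3×1). The projector onto W = col(U) is P = U (U^T U)^(-1) U^T.
Compute U^T U =
  [3],
and U^T v = (7).
Solve U^T U · c = U^T v for the coefficients: c = (7/3). The projection is proj_W(v) = U c.
Check: (v - proj_W(v)) · u_1 = 0  (should be 0).
Result: proj_W(v) = (-7/3, -7/3, -7/3).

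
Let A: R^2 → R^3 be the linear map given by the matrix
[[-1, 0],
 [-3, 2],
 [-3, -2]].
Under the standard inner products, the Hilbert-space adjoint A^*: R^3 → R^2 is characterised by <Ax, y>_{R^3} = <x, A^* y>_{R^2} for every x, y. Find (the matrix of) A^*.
A^* = A^T =
[[-1, -3, -3],
 [0, 2, -2]]

For real matrices with standard dot products, the defining identity <Ax, y> = <x, A^* y> gives (Ax)^T y = x^T (A^*) y, i.e. x^T A^T y = x^T (A^*) y. Since this holds for all x, y, we must have A^* = A^T. Therefore
A^* =
[[-1, -3, -3],
 [0, 2, -2]].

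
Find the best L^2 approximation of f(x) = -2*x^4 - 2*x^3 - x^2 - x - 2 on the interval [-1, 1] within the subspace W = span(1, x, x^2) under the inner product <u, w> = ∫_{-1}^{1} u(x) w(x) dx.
g(x) = -19*x^2/7 - 11*x/5 - 64/35

The best approximation g ∈ W is the orthogonal projection of f onto W. Writing g = a_0 + a_1 x + a_2 x^2, the coefficients solve the normal equations G · a = b where
  G_{ij} = <φ_i, φ_j> and b_i = <f, φ_i>, with φ_0 = 1, φ_1 = x, φ_2 = x^2.
G =
  [2, 0, 2/3]
  [0, 2/3, 0]
  [2/3, 0, 2/5],
b = (-82/15, -22/15, -242/105).
Solving gives a_0 = -64/35, a_1 = -11/5, a_2 = -19/7, so
  g(x) = -19*x^2/7 - 11*x/5 - 64/35.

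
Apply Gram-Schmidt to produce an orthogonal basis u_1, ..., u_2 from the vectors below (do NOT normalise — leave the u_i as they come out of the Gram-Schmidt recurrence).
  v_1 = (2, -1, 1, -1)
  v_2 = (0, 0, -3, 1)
Orthogonal basis:
  u_1 = (2, -1, 1, -1)
  u_2 = (8/7, -4/7, -17/7, 3/7)

Apply the Gram-Schmidt recurrence
  u_1 = v_1
  u_i = v_i − Σ_{j<i} ((v_i · u_j) / (u_j · u_j)) · u_j.

Step by step this gives:
  u_1 = (2, -1, 1, -1)
  u_2 = (8/7, -4/7, -17/7, 3/7)

Orthogonality check:
  u_2 · u_1 = 0 (should be 0)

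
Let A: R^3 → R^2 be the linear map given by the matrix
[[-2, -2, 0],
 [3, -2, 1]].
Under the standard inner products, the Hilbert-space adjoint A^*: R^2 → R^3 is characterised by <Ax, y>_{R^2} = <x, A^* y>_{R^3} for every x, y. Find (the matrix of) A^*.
A^* = A^T =
[[-2, 3],
 [-2, -2],
 [0, 1]]

For real matrices with standard dot products, the defining identity <Ax, y> = <x, A^* y> gives (Ax)^T y = x^T (A^*) y, i.e. x^T A^T y = x^T (A^*) y. Since this holds for all x, y, we must have A^* = A^T. Therefore
A^* =
[[-2, 3],
 [-2, -2],
 [0, 1]].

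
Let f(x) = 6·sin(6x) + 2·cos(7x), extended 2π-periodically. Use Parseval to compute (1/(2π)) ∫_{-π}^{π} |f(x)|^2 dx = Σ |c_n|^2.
Σ |c_n|^2 = 20

Expand |f|^2 and use orthogonality of {sin(nx), cos(mx)} on [-π, π]:
  ∫_{-π}^{π} sin(nx)^2 dx = π, ∫ cos(mx)^2 dx = π, and cross terms integrate to 0.
So ∫_{-π}^{π} f(x)^2 dx = 6^2 · π + 2^2 · π = (36 + 4)π.
Divide by 2π: (36 + 4)/2 = 20.
By Parseval, this equals Σ |c_n|^2.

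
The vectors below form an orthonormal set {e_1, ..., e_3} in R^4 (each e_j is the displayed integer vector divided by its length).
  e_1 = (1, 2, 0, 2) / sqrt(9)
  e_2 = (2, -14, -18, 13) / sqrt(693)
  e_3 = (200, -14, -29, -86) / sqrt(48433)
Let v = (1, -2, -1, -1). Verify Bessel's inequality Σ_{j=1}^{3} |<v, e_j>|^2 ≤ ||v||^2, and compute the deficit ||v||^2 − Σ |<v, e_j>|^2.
Σ |<v, e_j>|^2 = 4387/629; ||v||^2 = 7; deficit = 16/629

Write each e_j = u_j / sqrt(<u_j, u_j>) where u_j is the displayed integer vector. Then <v, e_j> = <v, u_j> / sqrt(<u_j, u_j>), so |<v, e_j>|^2 = <v, u_j>^2 / <u_j, u_j>.
Coefficients: <v, e_1> = -5/sqrt(9), <v, e_2> = 35/sqrt(693), <v, e_3> = 343/sqrt(48433).
Square and sum: Σ |<v, e_j>|^2 = 4387/629.
Compute ||v||^2 = v·v = 7.
Deficit = 7 − 4387/629 = 16/629 ≥ 0, confirming Bessel's inequality. (The deficit equals ||v − Σ <v,e_j> e_j||^2, the squared distance from v to span{e_j}.)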